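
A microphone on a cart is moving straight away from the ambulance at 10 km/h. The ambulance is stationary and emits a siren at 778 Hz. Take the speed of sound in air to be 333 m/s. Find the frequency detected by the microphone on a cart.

10 km/h = 2.778 m/s.
Only the observer moves, away from the source, so f' = f · (v − v_o)/v.
f' = 778 × (333 − 2.778)/333 = 778 × 330.22/333 ≈ 772 Hz.

772 Hz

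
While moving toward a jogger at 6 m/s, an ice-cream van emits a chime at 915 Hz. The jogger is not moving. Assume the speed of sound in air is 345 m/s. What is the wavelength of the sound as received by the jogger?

37.0 cm

With the source moving toward a stationary observer, f' = f · v/(v − v_s).
f' = 915 × 345/(345 − 6) ≈ 931 Hz.
λ' = v/f' = 345/931.195 ≈ 37.0 cm.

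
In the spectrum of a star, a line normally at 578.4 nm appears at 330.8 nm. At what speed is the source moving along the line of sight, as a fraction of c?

λ'/λ₀ = 0.5719 < 1 (blueshift), so the source is approaching.
λ'/λ₀ = √((1 − β)/(1 + β)) for an approaching source ⇒ β = (1 − r²)/(1 + r²) with r = λ'/λ₀.
β = (1 − 0.3271)/(1 + 0.3271) ≈ 0.507.

0.507c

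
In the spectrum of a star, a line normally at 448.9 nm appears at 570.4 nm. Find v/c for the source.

0.235c

λ'/λ₀ = 1.2707 > 1 (redshift), so the source is receding.
λ'/λ₀ = √((1 + β)/(1 − β)) for a receding source ⇒ β = (r² − 1)/(r² + 1) with r = λ'/λ₀.
β = (1.6146 − 1)/(1.6146 + 1) ≈ 0.235.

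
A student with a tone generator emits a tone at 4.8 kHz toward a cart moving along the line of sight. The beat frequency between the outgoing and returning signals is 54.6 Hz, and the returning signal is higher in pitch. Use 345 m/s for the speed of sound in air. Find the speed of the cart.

Double Doppler shift off a moving reflector: f₂ = f₀ · (v + u)/(v − u) (u > 0 toward emitter).
Returning signal is higher, so f₂ = f₀ + Δf = 4800 + 54.6 = 4854.6 Hz.
Rearranging, u = v · (f₂ − f₀)/(f₂ + f₀) = 345 × 54.6/9654.6 ≈ 1.95 m/s.
So the cart is moving at 1.95 m/s toward the emitter.

1.95 m/s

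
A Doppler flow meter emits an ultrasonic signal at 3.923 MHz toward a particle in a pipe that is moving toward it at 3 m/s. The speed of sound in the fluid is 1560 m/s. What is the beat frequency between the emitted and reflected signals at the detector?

15118 Hz

At the particle in a pipe (a moving observer), f₁ = f₀ · (v + u)/v = 3.923 × 1563/1560 ≈ 3.93054 MHz.
The reflection then acts as a moving source: f₂ = f₁ · v/(v − u) ≈ 3.93812 MHz.
Equivalently f₂ = f₀ · (v + u)/(v − u).
Beat frequency (with f₀ = 3923000 Hz): |f₂ − f₀| = 2u·f₀/(v − u) = 2 × 3 × 3923000/1557 ≈ 15118 Hz.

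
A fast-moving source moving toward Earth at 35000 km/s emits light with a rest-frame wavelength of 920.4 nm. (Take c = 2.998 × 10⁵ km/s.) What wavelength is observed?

β = v/c = 35000/299800 = 0.1167.
Relativistic Doppler for wavelength: λ' = λ₀ · √((1 − β)/(1 + β)).
λ' = 920.4 × √(0.8833/1.1167) = 920.4 × 0.88934 ≈ 818.5 nm.

818.5 nm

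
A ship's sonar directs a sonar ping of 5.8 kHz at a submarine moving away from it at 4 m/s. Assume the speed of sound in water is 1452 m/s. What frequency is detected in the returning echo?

5.77 kHz

At the submarine (a moving observer), f₁ = f₀ · (v − u)/v = 5.8 × 1448/1452 ≈ 5.78 kHz.
On reflection it acts as a source moving away from the stationary detector: f₂ = f₁ · v/(v + u) = 5.78 × 1452/1456 ≈ 5.77 kHz.
Equivalently f₂ = f₀ · (v − u)/(v + u).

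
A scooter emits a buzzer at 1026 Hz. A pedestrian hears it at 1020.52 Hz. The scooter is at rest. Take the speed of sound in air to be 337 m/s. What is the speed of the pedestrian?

f' < f, so the pedestrian is receding.
f' = f · (v − v_o)/v ⇒ v_o = v · |f'/f − 1|.
v_o = 337 × |1020.52/1026 − 1| = 337 × 0.005341 ≈ 1.80 m/s.

1.80 m/s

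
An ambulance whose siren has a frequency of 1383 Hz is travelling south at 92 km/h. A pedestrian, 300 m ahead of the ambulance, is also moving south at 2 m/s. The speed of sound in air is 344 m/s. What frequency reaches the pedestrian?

1485 Hz

92 km/h = 25.56 m/s.
The pedestrian is ahead, so the ambulance is moving toward it while the pedestrian is moving away from the ambulance.
With source approaching and observer receding, f' = f · (v − v_o)/(v − v_s).
f' = 1383 × (344 − 2)/(344 − 25.56) = 1383 × 342/318.44 ≈ 1485 Hz.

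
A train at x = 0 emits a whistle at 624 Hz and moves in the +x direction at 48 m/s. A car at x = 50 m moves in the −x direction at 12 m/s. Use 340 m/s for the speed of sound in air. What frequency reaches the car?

752 Hz

The observer lies on the +x side, so the source is heading toward the observer and the observer is heading toward the source.
Both move, so f' = f · (v + v_o)/(v − v_s).
f' = 624 × (340 + 12)/(340 − 48) = 624 × 352/292 ≈ 752 Hz.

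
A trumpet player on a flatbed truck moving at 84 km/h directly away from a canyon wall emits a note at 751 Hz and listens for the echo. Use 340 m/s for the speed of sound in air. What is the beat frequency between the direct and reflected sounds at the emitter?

96 Hz

84 km/h = 23.33 m/s.
The canyon wall receives the sound from a moving source: f₁ = f₀ · v/(v + v_e) = 751 × 340/363.33 ≈ 702.8 Hz.
On the return leg the trumpet player on a flatbed truck is a moving observer: f₂ = f₁ · (v − v_e)/v = 702.8 × 316.67/340 ≈ 654.5 Hz.
Equivalently f₂ = f₀ · (v − v_e)/(v + v_e).
Beat against the emitted tone: |f₂ − f₀| = 2v_e·f₀/(v + v_e) = 2 × 23.33 × 751/363.33 ≈ 96 Hz.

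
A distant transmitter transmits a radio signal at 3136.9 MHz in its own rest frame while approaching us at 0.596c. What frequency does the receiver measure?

Relativistic Doppler for frequency: f' = f₀ · √((1 + β)/(1 − β)).
f' = 3136.9 × √(1.5960/0.4040) = 3136.9 × 1.98759 ≈ 6234.9 MHz.

6234.9 MHz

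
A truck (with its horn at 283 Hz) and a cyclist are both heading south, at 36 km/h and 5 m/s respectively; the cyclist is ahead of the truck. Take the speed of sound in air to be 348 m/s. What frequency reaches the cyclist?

287 Hz

36 km/h = 10 m/s.
The cyclist is ahead, so the truck is moving toward it while the cyclist is moving away from the truck.
General Doppler shift: f' = f · (v − v_o)/(v − v_s).
f' = 283 × (348 − 5)/(348 − 10) = 283 × 343/338 ≈ 287 Hz.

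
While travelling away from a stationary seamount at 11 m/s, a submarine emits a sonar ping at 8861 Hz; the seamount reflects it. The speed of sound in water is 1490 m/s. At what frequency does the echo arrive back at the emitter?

8731 Hz

The seamount receives the sound from a moving source: f₁ = f₀ · v/(v + v_e) = 8861 × 1490/1501 ≈ 8796 Hz.
On the return leg the submarine is a moving observer: f₂ = f₁ · (v − v_e)/v = 8796 × 1479/1490 ≈ 8731 Hz.
Equivalently f₂ = f₀ · (v − v_e)/(v + v_e).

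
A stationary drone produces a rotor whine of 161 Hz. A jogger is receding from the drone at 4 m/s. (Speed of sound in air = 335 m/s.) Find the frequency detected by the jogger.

159 Hz

Moving observer, stationary source: f' = f · (v − v_o)/v.
f' = 161 × (335 − 4)/335 = 161 × 331/335 ≈ 159 Hz.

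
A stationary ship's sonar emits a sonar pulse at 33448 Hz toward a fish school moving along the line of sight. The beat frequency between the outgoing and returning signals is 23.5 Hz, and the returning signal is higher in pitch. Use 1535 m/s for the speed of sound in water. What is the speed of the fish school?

Double Doppler shift off a moving reflector: f₂ = f₀ · (v + u)/(v − u) (u > 0 toward emitter).
Returning signal is higher, so f₂ = f₀ + Δf = 33448 + 23.5 = 33471.5 Hz.
Rearranging, u = v · (f₂ − f₀)/(f₂ + f₀) = 1535 × 23.5/66919.5 ≈ 0.54 m/s.
So the fish school is moving at 0.54 m/s toward the emitter.

0.54 m/s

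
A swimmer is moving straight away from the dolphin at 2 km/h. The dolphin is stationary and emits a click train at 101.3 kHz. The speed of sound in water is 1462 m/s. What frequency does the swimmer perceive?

101.3 kHz

2 km/h = 0.5556 m/s.
Only the observer moves, away from the source, so f' = f · (v − v_o)/v.
f' = 101.3 × (1462 − 0.5556)/1462 = 101.3 × 1461.4/1462 ≈ 101.3 kHz.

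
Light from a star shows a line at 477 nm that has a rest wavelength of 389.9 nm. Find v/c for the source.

0.199c

λ'/λ₀ = 1.2234 > 1 (redshift), so the source is receding.
λ'/λ₀ = √((1 + β)/(1 − β)) for a receding source ⇒ β = (r² − 1)/(r² + 1) with r = λ'/λ₀.
β = (1.4967 − 1)/(1.4967 + 1) ≈ 0.199.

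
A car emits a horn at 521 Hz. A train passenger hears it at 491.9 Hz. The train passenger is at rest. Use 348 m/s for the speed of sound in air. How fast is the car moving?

f' < f, so the car is receding.
f' = f · v/(v + v_s) ⇒ v_s = v · |1 − f/f'|.
v_s = 348 × |1 − 521/491.9| = 348 × 0.05916 ≈ 20.6 m/s.

20.6 m/s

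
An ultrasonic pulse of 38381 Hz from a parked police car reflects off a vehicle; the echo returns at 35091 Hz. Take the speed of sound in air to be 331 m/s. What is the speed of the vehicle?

Double Doppler shift off a moving reflector: f₂ = f₀ · (v + u)/(v − u) (u > 0 toward emitter).
Rearranging, u = v · (f₂ − f₀)/(f₂ + f₀) = 331 × -3290/73472 ≈ -14.8 m/s.
So the vehicle is moving at 14.8 m/s away from the emitter.

14.8 m/s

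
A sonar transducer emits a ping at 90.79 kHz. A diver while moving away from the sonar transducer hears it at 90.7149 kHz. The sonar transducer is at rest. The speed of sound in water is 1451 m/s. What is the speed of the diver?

f' = f · (v − v_o)/v ⇒ v_o = v · |f'/f − 1|.
v_o = 1451 × |90.7149/90.79 − 1| = 1451 × 0.0008272 ≈ 1.20 m/s.

1.20 m/s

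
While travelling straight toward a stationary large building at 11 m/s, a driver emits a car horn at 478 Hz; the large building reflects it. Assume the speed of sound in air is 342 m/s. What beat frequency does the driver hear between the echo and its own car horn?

The large building receives the sound from a moving source: f₁ = f₀ · v/(v − v_e) = 478 × 342/331 ≈ 493.9 Hz.
On the return leg the driver is a moving observer: f₂ = f₁ · (v + v_e)/v = 493.9 × 353/342 ≈ 509.8 Hz.
Equivalently f₂ = f₀ · (v + v_e)/(v − v_e).
Beat against the emitted tone: |f₂ − f₀| = 2v_e·f₀/(v − v_e) = 2 × 11 × 478/331 ≈ 31.8 Hz.

31.8 Hz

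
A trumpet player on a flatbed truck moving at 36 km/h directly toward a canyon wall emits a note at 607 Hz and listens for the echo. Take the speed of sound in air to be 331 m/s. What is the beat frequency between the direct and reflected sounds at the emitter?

36 km/h = 10 m/s.
The canyon wall receives the sound from a moving source: f₁ = f₀ · v/(v − v_e) = 607 × 331/321 ≈ 625.9 Hz.
On the return leg the trumpet player on a flatbed truck is a moving observer: f₂ = f₁ · (v + v_e)/v = 625.9 × 341/331 ≈ 644.8 Hz.
Beat against the emitted tone: |f₂ − f₀| = 2v_e·f₀/(v − v_e) = 2 × 10 × 607/321 ≈ 37.8 Hz.

37.8 Hz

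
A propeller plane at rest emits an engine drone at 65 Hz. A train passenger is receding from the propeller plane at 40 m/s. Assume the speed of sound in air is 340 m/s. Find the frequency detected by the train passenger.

Only the observer moves, away from the source, so f' = f · (v − v_o)/v.
f' = 65 × (340 − 40)/340 = 65 × 300/340 ≈ 57.4 Hz.

57.4 Hz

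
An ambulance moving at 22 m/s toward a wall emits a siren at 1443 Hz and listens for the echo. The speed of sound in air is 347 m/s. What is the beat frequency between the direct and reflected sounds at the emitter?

195 Hz

The wall receives the sound from a moving source: f₁ = f₀ · v/(v − v_e) = 1443 × 347/325 ≈ 1540.7 Hz.
On the return leg the ambulance is a moving observer: f₂ = f₁ · (v + v_e)/v = 1540.7 × 369/347 ≈ 1638.4 Hz.
Equivalently f₂ = f₀ · (v + v_e)/(v − v_e).
Beat against the emitted tone: |f₂ − f₀| = 2v_e·f₀/(v − v_e) = 2 × 22 × 1443/325 ≈ 195 Hz.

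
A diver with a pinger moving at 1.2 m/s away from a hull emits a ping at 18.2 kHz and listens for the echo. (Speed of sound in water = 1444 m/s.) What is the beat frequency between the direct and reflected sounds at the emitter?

The hull receives the sound from a moving source: f₁ = f₀ · v/(v + v_e) = 18.2 × 1444/1445.2 ≈ 18.1849 kHz.
On the return leg the diver with a pinger is a moving observer: f₂ = f₁ · (v − v_e)/v = 18.1849 × 1442.8/1444 ≈ 18.1698 kHz.
Equivalently f₂ = f₀ · (v − v_e)/(v + v_e).
Beat against the emitted tone (with f₀ = 18200 Hz): |f₂ − f₀| = 2v_e·f₀/(v + v_e) = 2 × 1.2 × 18200/1445.2 ≈ 30.2 Hz.

30.2 Hz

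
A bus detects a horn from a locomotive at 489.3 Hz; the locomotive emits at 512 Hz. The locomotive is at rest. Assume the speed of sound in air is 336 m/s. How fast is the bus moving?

f' < f, so the bus is receding.
f' = f · (v − v_o)/v ⇒ v_o = v · |f'/f − 1|.
v_o = 336 × |489.3/512 − 1| = 336 × 0.04434 ≈ 14.9 m/s.

14.9 m/s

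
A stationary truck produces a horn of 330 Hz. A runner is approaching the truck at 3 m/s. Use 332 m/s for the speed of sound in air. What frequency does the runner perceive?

Only the observer moves, toward the source, so f' = f · (v + v_o)/v.
f' = 330 × (332 + 3)/332 = 330 × 335/332 ≈ 333 Hz.

333 Hz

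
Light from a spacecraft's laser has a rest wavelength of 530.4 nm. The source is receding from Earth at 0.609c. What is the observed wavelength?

Relativistic Doppler for wavelength: λ' = λ₀ · √((1 + β)/(1 − β)).
λ' = 530.4 × √(1.6090/0.3910) = 530.4 × 2.02857 ≈ 1076.0 nm.

1076.0 nm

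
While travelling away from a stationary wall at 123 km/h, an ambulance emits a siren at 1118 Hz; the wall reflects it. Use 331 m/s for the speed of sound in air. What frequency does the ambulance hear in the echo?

123 km/h = 34.17 m/s.
The wall receives the sound from a moving source: f₁ = f₀ · v/(v + v_e) = 1118 × 331/365.17 ≈ 1013 Hz.
On the return leg the ambulance is a moving observer: f₂ = f₁ · (v − v_e)/v = 1013 × 296.83/331 ≈ 909 Hz.

909 Hz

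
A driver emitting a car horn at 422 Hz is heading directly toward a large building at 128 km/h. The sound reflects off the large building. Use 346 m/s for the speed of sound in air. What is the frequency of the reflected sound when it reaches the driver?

128 km/h = 35.56 m/s.
The large building receives the sound from a moving source: f₁ = f₀ · v/(v − v_e) = 422 × 346/310.44 ≈ 470 Hz.
On the return leg the driver is a moving observer: f₂ = f₁ · (v + v_e)/v = 470 × 381.56/346 ≈ 519 Hz.

519 Hz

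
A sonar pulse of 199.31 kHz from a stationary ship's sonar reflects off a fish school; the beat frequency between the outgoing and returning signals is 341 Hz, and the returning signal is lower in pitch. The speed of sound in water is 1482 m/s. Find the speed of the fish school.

1.27 m/s

Double Doppler shift off a moving reflector: f₂ = f₀ · (v + u)/(v − u) (u > 0 toward emitter).
Returning signal is lower, so f₂ = f₀ − Δf = 199310 − 341 = 198969 Hz.
Rearranging, u = v · (f₂ − f₀)/(f₂ + f₀) = 1482 × -341/398279 ≈ -1.27 m/s.
So the fish school is moving at 1.27 m/s away from the emitter.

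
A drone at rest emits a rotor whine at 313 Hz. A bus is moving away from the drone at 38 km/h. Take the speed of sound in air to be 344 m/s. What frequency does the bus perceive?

38 km/h = 10.56 m/s.
Moving observer, stationary source: f' = f · (v − v_o)/v.
f' = 313 × (344 − 10.56)/344 = 313 × 333.44/344 ≈ 303 Hz.

303 Hz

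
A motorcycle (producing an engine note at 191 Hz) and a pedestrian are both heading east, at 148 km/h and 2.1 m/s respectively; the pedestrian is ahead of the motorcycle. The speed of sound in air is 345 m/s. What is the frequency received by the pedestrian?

216 Hz

148 km/h = 41.11 m/s.
The pedestrian is ahead, so the motorcycle is moving toward it while the pedestrian is moving away from the motorcycle.
With source approaching and observer receding, f' = f · (v − v_o)/(v − v_s).
f' = 191 × (345 − 2.1)/(345 − 41.11) = 191 × 342.9/303.89 ≈ 216 Hz.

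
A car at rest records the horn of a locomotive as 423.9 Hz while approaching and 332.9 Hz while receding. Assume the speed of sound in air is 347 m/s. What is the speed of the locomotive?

f₁/f₂ = (v + v_s)/(v − v_s), so v_s = v · (f₁ − f₂)/(f₁ + f₂).
v_s = 347 × (423.9 − 332.9)/(423.9 + 332.9) = 347 × 91.0/756.8 ≈ 42 m/s.

42 m/s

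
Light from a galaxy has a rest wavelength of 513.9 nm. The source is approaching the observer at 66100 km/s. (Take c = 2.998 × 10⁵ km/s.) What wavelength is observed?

β = v/c = 66100/299800 = 0.2205.
Relativistic Doppler for wavelength: λ' = λ₀ · √((1 − β)/(1 + β)).
λ' = 513.9 × √(0.7795/1.2205) = 513.9 × 0.79919 ≈ 410.7 nm.

410.7 nm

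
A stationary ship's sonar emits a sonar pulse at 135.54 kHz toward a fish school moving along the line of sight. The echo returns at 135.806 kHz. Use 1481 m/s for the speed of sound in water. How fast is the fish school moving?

1.45 m/s

Double Doppler shift off a moving reflector: f₂ = f₀ · (v + u)/(v − u) (u > 0 toward emitter).
Rearranging, u = v · (f₂ − f₀)/(f₂ + f₀) = 1481 × 0.266/271.346 ≈ 1.45 m/s.
So the fish school is moving at 1.45 m/s toward the emitter.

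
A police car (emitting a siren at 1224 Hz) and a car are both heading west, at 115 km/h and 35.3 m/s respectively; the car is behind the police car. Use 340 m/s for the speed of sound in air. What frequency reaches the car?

115 km/h = 31.94 m/s.
The car is behind, so the police car is moving away from it while the car is moving toward the police car.
With source receding and observer approaching, f' = f · (v + v_o)/(v + v_s).
f' = 1224 × (340 + 35.3)/(340 + 31.94) = 1224 × 375.3/371.94 ≈ 1235 Hz.

1235 Hz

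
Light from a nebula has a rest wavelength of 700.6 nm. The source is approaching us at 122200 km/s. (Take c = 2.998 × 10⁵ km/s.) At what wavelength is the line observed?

β = v/c = 122200/299800 = 0.4076.
Relativistic Doppler for wavelength: λ' = λ₀ · √((1 − β)/(1 + β)).
λ' = 700.6 × √(0.5924/1.4076) = 700.6 × 0.64873 ≈ 454.5 nm.

454.5 nm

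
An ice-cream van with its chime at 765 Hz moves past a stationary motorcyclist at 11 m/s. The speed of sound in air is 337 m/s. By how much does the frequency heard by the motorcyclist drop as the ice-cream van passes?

50.0 Hz

Approaching: f₁ = f · v/(v − v_s) = 765 × 337/326 ≈ 790.8 Hz.
Receding: f₂ = f · v/(v + v_s) = 765 × 337/348 ≈ 740.8 Hz.
Drop: f₁ − f₂ = 2f·v·v_s/(v² − v_s²) = 2 × 765 × 337 × 11/(337² − 11²) ≈ 50.0 Hz.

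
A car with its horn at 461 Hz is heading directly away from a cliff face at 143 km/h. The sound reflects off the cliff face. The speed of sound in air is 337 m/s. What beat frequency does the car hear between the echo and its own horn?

143 km/h = 39.72 m/s.
The cliff face receives the sound from a moving source: f₁ = f₀ · v/(v + v_e) = 461 × 337/376.72 ≈ 412.4 Hz.
On the return leg the car is a moving observer: f₂ = f₁ · (v − v_e)/v = 412.4 × 297.28/337 ≈ 363.8 Hz.
Beat against the emitted tone: |f₂ − f₀| = 2v_e·f₀/(v + v_e) = 2 × 39.72 × 461/376.72 ≈ 97 Hz.

97 Hz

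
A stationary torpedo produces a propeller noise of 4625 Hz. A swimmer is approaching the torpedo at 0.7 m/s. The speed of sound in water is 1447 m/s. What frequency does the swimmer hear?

4627 Hz

Only the observer moves, toward the source, so f' = f · (v + v_o)/v.
f' = 4625 × (1447 + 0.7)/1447 = 4625 × 1447.7/1447 ≈ 4627 Hz.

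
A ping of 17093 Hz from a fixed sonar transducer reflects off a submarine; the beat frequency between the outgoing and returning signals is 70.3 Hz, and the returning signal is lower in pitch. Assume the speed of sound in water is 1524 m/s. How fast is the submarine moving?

3.1 m/s

Double Doppler shift off a moving reflector: f₂ = f₀ · (v + u)/(v − u) (u > 0 toward emitter).
Returning signal is lower, so f₂ = f₀ − Δf = 17093 − 70.3 = 17022.7 Hz.
Rearranging, u = v · (f₂ − f₀)/(f₂ + f₀) = 1524 × -70.3/34115.7 ≈ -3.1 m/s.
So the submarine is moving at 3.1 m/s away from the emitter.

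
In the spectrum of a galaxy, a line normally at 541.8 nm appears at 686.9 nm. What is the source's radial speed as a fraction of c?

λ'/λ₀ = 1.2678 > 1 (redshift), so the source is receding.
λ'/λ₀ = √((1 + β)/(1 − β)) for a receding source ⇒ β = (r² − 1)/(r² + 1) with r = λ'/λ₀.
β = (1.6073 − 1)/(1.6073 + 1) ≈ 0.233.

0.233c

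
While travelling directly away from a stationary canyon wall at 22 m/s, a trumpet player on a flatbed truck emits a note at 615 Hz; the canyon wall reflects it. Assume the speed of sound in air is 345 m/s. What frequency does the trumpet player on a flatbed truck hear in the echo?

541 Hz

The canyon wall receives the sound from a moving source: f₁ = f₀ · v/(v + v_e) = 615 × 345/367 ≈ 578 Hz.
On the return leg the trumpet player on a flatbed truck is a moving observer: f₂ = f₁ · (v − v_e)/v = 578 × 323/345 ≈ 541 Hz.
Equivalently f₂ = f₀ · (v − v_e)/(v + v_e).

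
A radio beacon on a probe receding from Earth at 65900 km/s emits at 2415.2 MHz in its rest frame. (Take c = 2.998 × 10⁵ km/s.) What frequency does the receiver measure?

1931.5 MHz

β = v/c = 65900/299800 = 0.2198.
Relativistic Doppler for frequency: f' = f₀ · √((1 − β)/(1 + β)).
f' = 2415.2 × √(0.7802/1.2198) = 2415.2 × 0.79975 ≈ 1931.5 MHz.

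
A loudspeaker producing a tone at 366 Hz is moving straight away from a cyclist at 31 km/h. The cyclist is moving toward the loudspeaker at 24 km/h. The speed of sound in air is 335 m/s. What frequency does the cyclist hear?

31 km/h = 8.611 m/s; 24 km/h = 6.667 m/s.
General Doppler shift: f' = f · (v + v_o)/(v + v_s).
f' = 366 × (335 + 6.667)/(335 + 8.611) = 366 × 341.67/343.61 ≈ 364 Hz.

364 Hz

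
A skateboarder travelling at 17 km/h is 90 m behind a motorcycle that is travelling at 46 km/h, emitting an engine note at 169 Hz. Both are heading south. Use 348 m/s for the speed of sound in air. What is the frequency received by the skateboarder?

46 km/h = 12.78 m/s; 17 km/h = 4.722 m/s.
The skateboarder is behind, so the motorcycle is moving away from it while the skateboarder is moving toward the motorcycle.
General Doppler shift: f' = f · (v + v_o)/(v + v_s).
f' = 169 × (348 + 4.722)/(348 + 12.78) = 169 × 352.72/360.78 ≈ 165 Hz.

165 Hz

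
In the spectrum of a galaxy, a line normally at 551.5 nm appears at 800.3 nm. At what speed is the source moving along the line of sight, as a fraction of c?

λ'/λ₀ = 1.4511 > 1 (redshift), so the source is receding.
λ'/λ₀ = √((1 + β)/(1 − β)) for a receding source ⇒ β = (r² − 1)/(r² + 1) with r = λ'/λ₀.
β = (2.1058 − 1)/(2.1058 + 1) ≈ 0.356.

0.356c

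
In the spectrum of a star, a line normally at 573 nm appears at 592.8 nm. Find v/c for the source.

λ'/λ₀ = 1.0346 > 1 (redshift), so the source is receding.
λ'/λ₀ = √((1 + β)/(1 − β)) for a receding source ⇒ β = (r² − 1)/(r² + 1) with r = λ'/λ₀.
β = (1.0703 − 1)/(1.0703 + 1) ≈ 0.034.

0.034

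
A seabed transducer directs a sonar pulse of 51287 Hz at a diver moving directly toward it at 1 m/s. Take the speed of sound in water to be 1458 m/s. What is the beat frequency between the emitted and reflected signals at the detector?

70 Hz

At the diver (a moving observer), f₁ = f₀ · (v + u)/v = 51287 × 1459/1458 ≈ 51322.2 Hz.
On reflection it acts as a source moving toward the stationary detector: f₂ = f₁ · v/(v − u) = 51322.2 × 1458/1457 ≈ 51357.4 Hz.
Beat frequency: |f₂ − f₀| = 2u·f₀/(v − u) = 2 × 1 × 51287/1457 ≈ 70 Hz.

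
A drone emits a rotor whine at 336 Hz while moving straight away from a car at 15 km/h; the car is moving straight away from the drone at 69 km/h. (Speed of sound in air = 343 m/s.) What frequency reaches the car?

15 km/h = 4.167 m/s; 69 km/h = 19.17 m/s.
With source receding and observer receding, f' = f · (v − v_o)/(v + v_s).
f' = 336 × (343 − 19.17)/(343 + 4.167) = 336 × 323.83/347.17 ≈ 313 Hz.

313 Hz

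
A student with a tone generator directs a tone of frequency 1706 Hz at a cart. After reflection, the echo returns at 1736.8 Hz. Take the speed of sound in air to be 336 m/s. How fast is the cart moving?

Double Doppler shift off a moving reflector: f₂ = f₀ · (v + u)/(v − u) (u > 0 toward emitter).
Rearranging, u = v · (f₂ − f₀)/(f₂ + f₀) = 336 × 30.8/3442.8 ≈ 3.0 m/s.
So the cart is moving at 3.0 m/s toward the emitter.

3.0 m/s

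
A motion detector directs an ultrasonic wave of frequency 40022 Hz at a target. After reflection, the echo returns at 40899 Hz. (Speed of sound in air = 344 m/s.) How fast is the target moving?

Double Doppler shift off a moving reflector: f₂ = f₀ · (v + u)/(v − u) (u > 0 toward emitter).
Rearranging, u = v · (f₂ − f₀)/(f₂ + f₀) = 344 × 877/80921 ≈ 3.7 m/s.
So the target is moving at 3.7 m/s toward the emitter.

3.7 m/s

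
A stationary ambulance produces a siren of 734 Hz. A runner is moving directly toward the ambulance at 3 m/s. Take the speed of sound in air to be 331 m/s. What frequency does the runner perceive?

741 Hz

Only the observer moves, toward the source, so f' = f · (v + v_o)/v.
f' = 734 × (331 + 3)/331 = 734 × 334/331 ≈ 741 Hz.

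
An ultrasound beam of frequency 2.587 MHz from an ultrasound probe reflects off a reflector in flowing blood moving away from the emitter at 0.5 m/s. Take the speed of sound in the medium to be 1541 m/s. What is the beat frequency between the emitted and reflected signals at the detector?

At the reflector in flowing blood (a moving observer), f₁ = f₀ · (v − u)/v = 2.587 × 1540.5/1541 ≈ 2.586161 MHz.
The reflection then acts as a moving source: f₂ = f₁ · v/(v + u) ≈ 2.585322 MHz.
Equivalently f₂ = f₀ · (v − u)/(v + u).
Beat frequency (with f₀ = 2587000 Hz): |f₂ − f₀| = 2u·f₀/(v + u) = 2 × 0.5 × 2587000/1541.5 ≈ 1678 Hz.

1678 Hz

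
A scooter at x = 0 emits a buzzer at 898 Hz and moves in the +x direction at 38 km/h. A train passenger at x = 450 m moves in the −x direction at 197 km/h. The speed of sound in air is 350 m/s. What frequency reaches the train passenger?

38 km/h = 10.56 m/s; 197 km/h = 54.72 m/s.
The observer lies on the +x side, so the source is heading toward the observer and the observer is heading toward the source.
Both move, so f' = f · (v + v_o)/(v − v_s).
f' = 898 × (350 + 54.72)/(350 − 10.56) = 898 × 404.72/339.44 ≈ 1071 Hz.

1071 Hz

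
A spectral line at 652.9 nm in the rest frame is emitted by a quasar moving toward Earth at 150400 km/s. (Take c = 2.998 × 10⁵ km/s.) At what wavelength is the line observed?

376.1 nm

β = v/c = 150400/299800 = 0.5017.
Relativistic Doppler for wavelength: λ' = λ₀ · √((1 − β)/(1 + β)).
λ' = 652.9 × √(0.4983/1.5017) = 652.9 × 0.57607 ≈ 376.1 nm.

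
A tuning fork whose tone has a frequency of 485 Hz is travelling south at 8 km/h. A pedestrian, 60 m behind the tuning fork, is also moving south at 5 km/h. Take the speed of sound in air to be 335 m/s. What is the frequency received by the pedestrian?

8 km/h = 2.222 m/s; 5 km/h = 1.389 m/s.
The pedestrian is behind, so the tuning fork is moving away from it while the pedestrian is moving toward the tuning fork.
General Doppler shift: f' = f · (v + v_o)/(v + v_s).
f' = 485 × (335 + 1.389)/(335 + 2.222) = 485 × 336.39/337.22 ≈ 484 Hz.

484 Hz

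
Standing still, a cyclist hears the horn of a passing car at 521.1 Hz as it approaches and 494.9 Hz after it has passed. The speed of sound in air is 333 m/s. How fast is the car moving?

f₁/f₂ = (v + v_s)/(v − v_s), so v_s = v · (f₁ − f₂)/(f₁ + f₂).
v_s = 333 × (521.1 − 494.9)/(521.1 + 494.9) = 333 × 26.2/1016.0 ≈ 8.6 m/s.

8.6 m/s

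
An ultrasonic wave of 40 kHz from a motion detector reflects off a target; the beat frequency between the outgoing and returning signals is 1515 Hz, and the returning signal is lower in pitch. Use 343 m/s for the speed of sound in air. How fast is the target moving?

Double Doppler shift off a moving reflector: f₂ = f₀ · (v + u)/(v − u) (u > 0 toward emitter).
Returning signal is lower, so f₂ = f₀ − Δf = 40000 − 1515 = 38485 Hz.
Rearranging, u = v · (f₂ − f₀)/(f₂ + f₀) = 343 × -1515/78485 ≈ -6.6 m/s.
So the target is moving at 6.6 m/s away from the emitter.

6.6 m/s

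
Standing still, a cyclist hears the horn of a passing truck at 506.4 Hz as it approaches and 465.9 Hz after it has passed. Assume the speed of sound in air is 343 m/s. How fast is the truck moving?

14.3 m/s

f₁/f₂ = (v + v_s)/(v − v_s), so v_s = v · (f₁ − f₂)/(f₁ + f₂).
v_s = 343 × (506.4 − 465.9)/(506.4 + 465.9) = 343 × 40.5/972.3 ≈ 14.3 m/s.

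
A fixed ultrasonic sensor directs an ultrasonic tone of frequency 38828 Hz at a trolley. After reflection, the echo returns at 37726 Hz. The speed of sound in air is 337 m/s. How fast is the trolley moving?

Double Doppler shift off a moving reflector: f₂ = f₀ · (v + u)/(v − u) (u > 0 toward emitter).
Rearranging, u = v · (f₂ − f₀)/(f₂ + f₀) = 337 × -1102/76554 ≈ -4.9 m/s.
So the trolley is moving at 4.9 m/s away from the emitter.

4.9 m/s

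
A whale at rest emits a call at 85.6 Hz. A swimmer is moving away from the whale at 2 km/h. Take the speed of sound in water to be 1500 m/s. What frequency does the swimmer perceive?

2 km/h = 0.5556 m/s.
Moving observer, stationary source: f' = f · (v − v_o)/v.
f' = 85.6 × (1500 − 0.5556)/1500 = 85.6 × 1499.4/1500 ≈ 86 Hz.

86 Hz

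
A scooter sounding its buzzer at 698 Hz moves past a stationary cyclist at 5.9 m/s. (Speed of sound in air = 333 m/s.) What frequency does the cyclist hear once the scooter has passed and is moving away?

Receding: f₂ = f · v/(v + v_s) = 698 × 333/338.9 ≈ 686 Hz.

686 Hz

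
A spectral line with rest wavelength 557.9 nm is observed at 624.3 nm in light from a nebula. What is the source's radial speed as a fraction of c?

0.112c

λ'/λ₀ = 1.1190 > 1 (redshift), so the source is receding.
λ'/λ₀ = √((1 + β)/(1 − β)) for a receding source ⇒ β = (r² − 1)/(r² + 1) with r = λ'/λ₀.
β = (1.2522 − 1)/(1.2522 + 1) ≈ 0.112.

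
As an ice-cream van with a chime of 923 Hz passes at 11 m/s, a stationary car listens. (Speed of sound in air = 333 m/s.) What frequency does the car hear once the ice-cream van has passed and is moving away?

893 Hz

Receding: f₂ = f · v/(v + v_s) = 923 × 333/344 ≈ 893 Hz.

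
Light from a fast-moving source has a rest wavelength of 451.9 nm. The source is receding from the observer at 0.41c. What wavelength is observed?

Relativistic Doppler for wavelength: λ' = λ₀ · √((1 + β)/(1 − β)).
λ' = 451.9 × √(1.4100/0.5900) = 451.9 × 1.54591 ≈ 698.6 nm.

698.6 nm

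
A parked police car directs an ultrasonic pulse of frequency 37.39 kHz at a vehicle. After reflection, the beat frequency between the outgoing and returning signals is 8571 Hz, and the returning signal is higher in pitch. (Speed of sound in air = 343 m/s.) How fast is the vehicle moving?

35 m/s

Double Doppler shift off a moving reflector: f₂ = f₀ · (v + u)/(v − u) (u > 0 toward emitter).
Returning signal is higher, so f₂ = f₀ + Δf = 37390 + 8571 = 45961 Hz.
Rearranging, u = v · (f₂ − f₀)/(f₂ + f₀) = 343 × 8571/83351 ≈ 35 m/s.
So the vehicle is moving at 35 m/s toward the emitter.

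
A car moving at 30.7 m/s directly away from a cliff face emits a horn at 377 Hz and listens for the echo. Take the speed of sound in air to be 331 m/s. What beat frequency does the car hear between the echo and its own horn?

The cliff face receives the sound from a moving source: f₁ = f₀ · v/(v + v_e) = 377 × 331/361.7 ≈ 345.0 Hz.
On the return leg the car is a moving observer: f₂ = f₁ · (v − v_e)/v = 345.0 × 300.3/331 ≈ 313.0 Hz.
Beat against the emitted tone: |f₂ − f₀| = 2v_e·f₀/(v + v_e) = 2 × 30.7 × 377/361.7 ≈ 64 Hz.

64 Hz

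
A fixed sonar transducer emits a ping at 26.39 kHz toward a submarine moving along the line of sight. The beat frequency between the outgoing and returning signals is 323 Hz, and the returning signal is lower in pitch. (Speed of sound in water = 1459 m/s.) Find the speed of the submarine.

9.0 m/s

Double Doppler shift off a moving reflector: f₂ = f₀ · (v + u)/(v − u) (u > 0 toward emitter).
Returning signal is lower, so f₂ = f₀ − Δf = 26390 − 323 = 26067 Hz.
Rearranging, u = v · (f₂ − f₀)/(f₂ + f₀) = 1459 × -323/52457 ≈ -9.0 m/s.
So the submarine is moving at 9.0 m/s away from the emitter.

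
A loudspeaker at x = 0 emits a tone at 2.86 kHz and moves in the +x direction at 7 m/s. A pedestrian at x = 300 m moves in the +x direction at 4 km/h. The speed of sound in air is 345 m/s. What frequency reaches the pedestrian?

2.91 kHz

4 km/h = 1.111 m/s.
The observer lies on the +x side, so the source is heading toward the observer and the observer is heading away from the source.
Both move, so f' = f · (v − v_o)/(v − v_s).
f' = 2.86 × (345 − 1.111)/(345 − 7) = 2.86 × 343.89/338 ≈ 2.91 kHz.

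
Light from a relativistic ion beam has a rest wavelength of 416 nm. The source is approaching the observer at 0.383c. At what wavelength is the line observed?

Relativistic Doppler for wavelength: λ' = λ₀ · √((1 − β)/(1 + β)).
λ' = 416 × √(0.6170/1.3830) = 416 × 0.66793 ≈ 277.9 nm.

277.9 nm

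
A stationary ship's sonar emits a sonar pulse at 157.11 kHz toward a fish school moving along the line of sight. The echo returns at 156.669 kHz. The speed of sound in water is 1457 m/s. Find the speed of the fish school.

2.05 m/s

Double Doppler shift off a moving reflector: f₂ = f₀ · (v + u)/(v − u) (u > 0 toward emitter).
Rearranging, u = v · (f₂ − f₀)/(f₂ + f₀) = 1457 × -0.441/313.779 ≈ -2.05 m/s.
So the fish school is moving at 2.05 m/s away from the emitter.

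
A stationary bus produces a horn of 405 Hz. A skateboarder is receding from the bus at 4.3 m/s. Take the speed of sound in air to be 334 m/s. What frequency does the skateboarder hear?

Moving observer, stationary source: f' = f · (v − v_o)/v.
f' = 405 × (334 − 4.3)/334 = 405 × 329.7/334 ≈ 400 Hz.

400 Hz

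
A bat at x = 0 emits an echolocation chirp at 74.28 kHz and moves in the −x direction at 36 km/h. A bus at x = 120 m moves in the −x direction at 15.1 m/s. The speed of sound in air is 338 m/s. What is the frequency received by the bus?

75.4 kHz

36 km/h = 10 m/s.
The observer lies on the +x side, so the source is heading away from the observer and the observer is heading toward the source.
Both move, so f' = f · (v + v_o)/(v + v_s).
f' = 74.28 × (338 + 15.1)/(338 + 10) = 74.28 × 353.1/348 ≈ 75.4 kHz.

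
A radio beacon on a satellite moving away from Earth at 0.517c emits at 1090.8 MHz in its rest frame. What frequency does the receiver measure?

Relativistic Doppler for frequency: f' = f₀ · √((1 − β)/(1 + β)).
f' = 1090.8 × √(0.4830/1.5170) = 1090.8 × 0.56426 ≈ 615.5 MHz.

615.5 MHz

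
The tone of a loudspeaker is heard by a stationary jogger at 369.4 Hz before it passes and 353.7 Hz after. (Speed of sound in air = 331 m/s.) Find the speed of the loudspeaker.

f₁/f₂ = (v + v_s)/(v − v_s), so v_s = v · (f₁ − f₂)/(f₁ + f₂).
v_s = 331 × (369.4 − 353.7)/(369.4 + 353.7) = 331 × 15.7/723.1 ≈ 7.2 m/s.

7.2 m/s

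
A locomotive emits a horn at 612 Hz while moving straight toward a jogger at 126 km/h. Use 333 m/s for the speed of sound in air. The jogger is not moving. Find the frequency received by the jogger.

684 Hz

126 km/h = 35 m/s.
Moving source, stationary observer: f' = f · v/(v − v_s) since the source is approaching.
f' = 612 × 333/(333 − 35) = 612 × 333/298 ≈ 684 Hz.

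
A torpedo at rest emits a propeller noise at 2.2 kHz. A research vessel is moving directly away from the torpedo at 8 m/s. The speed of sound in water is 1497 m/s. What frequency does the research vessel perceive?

Moving observer, stationary source: f' = f · (v − v_o)/v.
f' = 2.2 × (1497 − 8)/1497 = 2.2 × 1489/1497 ≈ 2.19 kHz.

2.19 kHz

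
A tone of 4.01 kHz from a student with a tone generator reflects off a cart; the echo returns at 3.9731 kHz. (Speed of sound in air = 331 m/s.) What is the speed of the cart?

1.53 m/s

Double Doppler shift off a moving reflector: f₂ = f₀ · (v + u)/(v − u) (u > 0 toward emitter).
Rearranging, u = v · (f₂ − f₀)/(f₂ + f₀) = 331 × -0.0369/7.9831 ≈ -1.53 m/s.
So the cart is moving at 1.53 m/s away from the emitter.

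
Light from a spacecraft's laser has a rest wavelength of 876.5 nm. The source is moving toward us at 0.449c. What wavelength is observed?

Relativistic Doppler for wavelength: λ' = λ₀ · √((1 − β)/(1 + β)).
λ' = 876.5 × √(0.5510/1.4490) = 876.5 × 0.61665 ≈ 540.5 nm.

540.5 nm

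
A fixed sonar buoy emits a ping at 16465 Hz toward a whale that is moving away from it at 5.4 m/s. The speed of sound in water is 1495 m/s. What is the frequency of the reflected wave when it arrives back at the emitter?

16346 Hz

At the whale (a moving observer), f₁ = f₀ · (v − u)/v = 16465 × 1489.6/1495 ≈ 16406 Hz.
The reflection then acts as a moving source: f₂ = f₁ · v/(v + u) ≈ 16346 Hz.
Equivalently f₂ = f₀ · (v − u)/(v + u).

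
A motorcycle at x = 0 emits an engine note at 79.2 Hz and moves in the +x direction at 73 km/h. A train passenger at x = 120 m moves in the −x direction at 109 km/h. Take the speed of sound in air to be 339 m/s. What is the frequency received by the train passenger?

92 Hz

73 km/h = 20.28 m/s; 109 km/h = 30.28 m/s.
The observer lies on the +x side, so the source is heading toward the observer and the observer is heading toward the source.
Both move, so f' = f · (v + v_o)/(v − v_s).
f' = 79.2 × (339 + 30.28)/(339 − 20.28) = 79.2 × 369.28/318.72 ≈ 92 Hz.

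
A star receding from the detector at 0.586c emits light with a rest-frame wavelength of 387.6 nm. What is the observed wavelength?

Relativistic Doppler for wavelength: λ' = λ₀ · √((1 + β)/(1 − β)).
λ' = 387.6 × √(1.5860/0.4140) = 387.6 × 1.95727 ≈ 758.6 nm.

758.6 nm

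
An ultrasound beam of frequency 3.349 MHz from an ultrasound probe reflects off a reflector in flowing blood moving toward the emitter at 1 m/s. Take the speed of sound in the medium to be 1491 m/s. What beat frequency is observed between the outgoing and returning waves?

At the reflector in flowing blood (a moving observer), f₁ = f₀ · (v + u)/v = 3.349 × 1492/1491 ≈ 3.35125 MHz.
The reflection then acts as a moving source: f₂ = f₁ · v/(v − u) ≈ 3.35350 MHz.
Equivalently f₂ = f₀ · (v + u)/(v − u).
Beat frequency (with f₀ = 3349000 Hz): |f₂ − f₀| = 2u·f₀/(v − u) = 2 × 1 × 3349000/1490 ≈ 4495 Hz.

4495 Hz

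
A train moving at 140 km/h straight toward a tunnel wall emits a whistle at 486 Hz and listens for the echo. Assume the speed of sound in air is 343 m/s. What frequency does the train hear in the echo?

610 Hz

140 km/h = 38.89 m/s.
The tunnel wall receives the sound from a moving source: f₁ = f₀ · v/(v − v_e) = 486 × 343/304.11 ≈ 548 Hz.
On the return leg the train is a moving observer: f₂ = f₁ · (v + v_e)/v = 548 × 381.89/343 ≈ 610 Hz.
Equivalently f₂ = f₀ · (v + v_e)/(v − v_e).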